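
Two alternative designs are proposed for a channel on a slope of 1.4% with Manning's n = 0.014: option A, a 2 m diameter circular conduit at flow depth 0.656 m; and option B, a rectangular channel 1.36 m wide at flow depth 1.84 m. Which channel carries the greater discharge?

channel B

Channel A: For a circular section of diameter D = 2 m at depth y = 0.656 m, the central angle is θ = 2 arccos(1 − 2y/D) = 2.439 rad. Then A = (D²/8)(θ − sin θ) = 0.8966 m² and P = Dθ/2 = 2.439 m. Hydraulic radius R = A/P = 0.8966/2.439 = 0.3676 m. Q_A = (1/0.014)·0.8966·0.3676^(2/3)·√0.014 = 3.888 m³/s.
Channel B: Flow area A = b·y = 1.36 × 1.84 = 2.502 m². Wetted perimeter P = b + 2y = 1.36 + 2×1.84 = 5.04 m. Hydraulic radius R = A/P = 2.502/5.04 = 0.4965 m. Q_B = (1/0.014)·2.502·0.4965^(2/3)·√0.014 = 13.26 m³/s.
Q_A = 3.888 m³/s vs Q_B = 13.26 m³/s, so channel B carries more.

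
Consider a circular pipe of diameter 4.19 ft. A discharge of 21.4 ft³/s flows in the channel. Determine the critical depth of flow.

y_c = 1.34 ft

At critical depth, Q² T / (g A³) = 1, i.e. A³/T = Q²/g = 21.4²/32.2 = 14.22.
Trying y = 1.52 ft: A³/T = 22.85 — over.
Trying y = 1.34 ft: A³/T = 14.05 — ≈ 14.22.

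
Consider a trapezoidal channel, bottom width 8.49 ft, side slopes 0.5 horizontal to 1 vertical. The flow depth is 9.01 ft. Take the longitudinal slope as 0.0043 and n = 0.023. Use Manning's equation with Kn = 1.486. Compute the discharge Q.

Q = 1270 ft³/s

With bottom width b = 8.49 ft and side slope z = 0.5: A = (b + zy)y = (8.49 + 0.5×9.01)×9.01 = 117.1 ft²; P = b + 2y√(1+z²) = 8.49 + 2×9.01×1.118 = 28.64 ft.
Hydraulic radius R = A/P = 117.1/28.64 = 4.089 ft.
Manning's equation: Q = (1.486/n) A R^(2/3) S^(1/2) = (1.486/0.023) × 117.1 × 4.089^(2/3) × 0.0043^(1/2) = 1270 ft³/s.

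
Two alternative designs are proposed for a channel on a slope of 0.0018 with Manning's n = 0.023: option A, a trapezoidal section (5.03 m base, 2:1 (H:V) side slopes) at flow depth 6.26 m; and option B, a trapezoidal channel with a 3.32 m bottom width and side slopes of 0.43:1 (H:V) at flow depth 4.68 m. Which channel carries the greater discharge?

Channel A: With bottom width b = 5.03 m and side slope z = 2: A = (b + zy)y = (5.03 + 2×6.26)×6.26 = 109.9 m²; P = b + 2y√(1+z²) = 5.03 + 2×6.26×2.236 = 33.03 m. Hydraulic radius R = A/P = 109.9/33.03 = 3.327 m. Q_A = (1/0.023)·109.9·3.327^(2/3)·√0.0018 = 451.6 m³/s.
Channel B: With bottom width b = 3.32 m and side slope z = 0.43: A = (b + zy)y = (3.32 + 0.43×4.68)×4.68 = 24.96 m²; P = b + 2y√(1+z²) = 3.32 + 2×4.68×1.089 = 13.51 m. Hydraulic radius R = A/P = 24.96/13.51 = 1.847 m. Q_B = (1/0.023)·24.96·1.847^(2/3)·√0.0018 = 69.31 m³/s.
Q_A = 451.6 m³/s vs Q_B = 69.31 m³/s, so channel A carries more.

channel A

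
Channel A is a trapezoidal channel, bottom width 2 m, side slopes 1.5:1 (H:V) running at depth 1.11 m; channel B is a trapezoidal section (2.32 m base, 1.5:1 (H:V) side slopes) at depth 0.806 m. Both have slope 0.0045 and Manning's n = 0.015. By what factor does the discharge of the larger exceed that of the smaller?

1.66

Channel A: With bottom width b = 2 m and side slope z = 1.5: A = (b + zy)y = (2 + 1.5×1.11)×1.11 = 4.068 m²; P = b + 2y√(1+z²) = 2 + 2×1.11×1.803 = 6.002 m. Hydraulic radius R = A/P = 4.068/6.002 = 0.6778 m. Q_A = (1/0.015)·4.068·0.6778^(2/3)·√0.0045 = 14.04 m³/s.
Channel B: With bottom width b = 2.32 m and side slope z = 1.5: A = (b + zy)y = (2.32 + 1.5×0.806)×0.806 = 2.844 m²; P = b + 2y√(1+z²) = 2.32 + 2×0.806×1.803 = 5.226 m. Hydraulic radius R = A/P = 2.844/5.226 = 0.5443 m. Q_B = (1/0.015)·2.844·0.5443^(2/3)·√0.0045 = 8.48 m³/s.
The larger discharge is 14.04 m³/s and the smaller is 8.48 m³/s; the ratio is 1.66.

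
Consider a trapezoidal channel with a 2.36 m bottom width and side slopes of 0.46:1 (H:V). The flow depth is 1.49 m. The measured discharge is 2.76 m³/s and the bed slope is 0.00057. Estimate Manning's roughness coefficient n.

With bottom width b = 2.36 m and side slope z = 0.46: A = (b + zy)y = (2.36 + 0.46×1.49)×1.49 = 4.538 m²; P = b + 2y√(1+z²) = 2.36 + 2×1.49×1.101 = 5.64 m.
Hydraulic radius R = A/P = 4.538/5.64 = 0.8045 m.
Rearranging Manning's equation: n = (1/Q) A R^(2/3) S^(1/2) = (1/2.76) × 4.538 × 0.8045^(2/3) × √0.00057 = 0.034.

n = 0.034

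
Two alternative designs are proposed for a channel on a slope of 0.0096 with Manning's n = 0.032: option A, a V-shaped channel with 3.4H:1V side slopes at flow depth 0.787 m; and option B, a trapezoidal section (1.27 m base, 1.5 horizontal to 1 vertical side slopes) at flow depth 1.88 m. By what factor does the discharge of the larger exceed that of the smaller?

Channel A: For a triangular section with side slope z = 3.4: A = zy² = 3.4×0.787² = 2.106 m²; P = 2y√(1+z²) = 2×0.787×3.544 = 5.578 m. Hydraulic radius R = A/P = 2.106/5.578 = 0.3775 m. Q_A = (1/0.032)·2.106·0.3775^(2/3)·√0.0096 = 3.368 m³/s.
Channel B: With bottom width b = 1.27 m and side slope z = 1.5: A = (b + zy)y = (1.27 + 1.5×1.88)×1.88 = 7.689 m²; P = b + 2y√(1+z²) = 1.27 + 2×1.88×1.803 = 8.048 m. Hydraulic radius R = A/P = 7.689/8.048 = 0.9554 m. Q_B = (1/0.032)·7.689·0.9554^(2/3)·√0.0096 = 22.84 m³/s.
The larger discharge is 22.84 m³/s and the smaller is 3.368 m³/s; the ratio is 6.78.

6.78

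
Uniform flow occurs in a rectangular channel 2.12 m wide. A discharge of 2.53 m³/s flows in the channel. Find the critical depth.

y_c = 0.526 m

For a rectangular channel, critical depth y_c = (q²/g)^(1/3) where q = Q/b = 2.53/2.12 = 1.193 m²/s.
So y_c = (1.193²/9.81)^(1/3) = 0.526 m.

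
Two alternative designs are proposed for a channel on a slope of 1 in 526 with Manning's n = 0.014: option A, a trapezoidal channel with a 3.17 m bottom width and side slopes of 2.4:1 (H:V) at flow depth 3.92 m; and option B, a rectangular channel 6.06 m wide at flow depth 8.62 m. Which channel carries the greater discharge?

channel B

Channel A: With bottom width b = 3.17 m and side slope z = 2.4: A = (b + zy)y = (3.17 + 2.4×3.92)×3.92 = 49.31 m²; P = b + 2y√(1+z²) = 3.17 + 2×3.92×2.6 = 23.55 m. Hydraulic radius R = A/P = 49.31/23.55 = 2.093 m. Q_A = (1/0.014)·49.31·2.093^(2/3)·√0.001901 = 251.3 m³/s.
Channel B: Flow area A = b·y = 6.06 × 8.62 = 52.24 m². Wetted perimeter P = b + 2y = 6.06 + 2×8.62 = 23.3 m. Hydraulic radius R = A/P = 52.24/23.3 = 2.242 m. Q_B = (1/0.014)·52.24·2.242^(2/3)·√0.001901 = 278.7 m³/s.
Q_A = 251.3 m³/s vs Q_B = 278.7 m³/s, so channel B carries more.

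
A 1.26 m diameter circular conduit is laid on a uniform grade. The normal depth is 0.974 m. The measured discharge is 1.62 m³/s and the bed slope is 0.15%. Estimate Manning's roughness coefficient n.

For a circular section of diameter D = 1.26 m at depth y = 0.974 m, the central angle is θ = 2 arccos(1 − 2y/D) = 4.297 rad. Then A = (D²/8)(θ − sin θ) = 1.034 m² and P = Dθ/2 = 2.707 m.
Hydraulic radius R = A/P = 1.034/2.707 = 0.3821 m.
Rearranging Manning's equation: n = (1/Q) A R^(2/3) S^(1/2) = (1/1.62) × 1.034 × 0.3821^(2/3) × √0.0015 = 0.013.

n = 0.013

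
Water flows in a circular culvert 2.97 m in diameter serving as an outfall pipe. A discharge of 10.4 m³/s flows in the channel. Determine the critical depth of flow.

y_c = 1.4 m

At critical depth, Q² T / (g A³) = 1, i.e. A³/T = Q²/g = 10.4²/9.81 = 11.03.
Try y = 0.982 m: A³/T = 2.859 — too small.
Try y = 1.76 m: A³/T = 26.79 — too large.
Try y = 1.4 m: A³/T = 11.17 — ≈ 11.03.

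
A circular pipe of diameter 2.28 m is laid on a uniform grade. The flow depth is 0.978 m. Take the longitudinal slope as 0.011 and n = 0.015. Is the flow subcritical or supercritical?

For a circular section of diameter D = 2.28 m at depth y = 0.978 m, the central angle is θ = 2 arccos(1 − 2y/D) = 2.856 rad. Then A = (D²/8)(θ − sin θ) = 1.673 m² and P = Dθ/2 = 3.256 m.
Hydraulic radius R = A/P = 1.673/3.256 = 0.5139 m.
V = (1/n) R^(2/3) √S = (1/0.015) × 0.5139^(2/3) × √0.011 = 4.486 m/s. Hydraulic depth D_h = A/T = 1.673/2.257 = 0.7414 m.
Froude number Fr = V/√(g·D_h) = 4.486/√(9.81×0.7414) = 1.66, which is greater than 1, so the flow is supercritical.

supercritical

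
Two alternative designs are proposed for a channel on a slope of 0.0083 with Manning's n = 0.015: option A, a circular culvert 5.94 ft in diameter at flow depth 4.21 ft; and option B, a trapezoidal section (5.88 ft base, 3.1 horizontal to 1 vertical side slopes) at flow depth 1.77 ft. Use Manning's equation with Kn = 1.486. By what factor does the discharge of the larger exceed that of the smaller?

Channel A: For a circular section of diameter D = 5.94 ft at depth y = 4.21 ft, the central angle is θ = 2 arccos(1 − 2y/D) = 4.003 rad. Then A = (D²/8)(θ − sin θ) = 21 ft² and P = Dθ/2 = 11.89 ft. Hydraulic radius R = A/P = 21/11.89 = 1.766 ft. Q_A = (1.486/0.015)·21·1.766^(2/3)·√0.0083 = 277 ft³/s.
Channel B: With bottom width b = 5.88 ft and side slope z = 3.1: A = (b + zy)y = (5.88 + 3.1×1.77)×1.77 = 20.12 ft²; P = b + 2y√(1+z²) = 5.88 + 2×1.77×3.257 = 17.41 ft. Hydraulic radius R = A/P = 20.12/17.41 = 1.156 ft. Q_B = (1.486/0.015)·20.12·1.156^(2/3)·√0.0083 = 200 ft³/s.
The larger discharge is 277 ft³/s and the smaller is 200 ft³/s; the ratio is 1.39.

1.39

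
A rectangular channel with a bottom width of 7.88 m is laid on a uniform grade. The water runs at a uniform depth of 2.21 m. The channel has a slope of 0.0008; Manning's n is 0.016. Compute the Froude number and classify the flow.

subcritical

Flow area A = b·y = 7.88 × 2.21 = 17.41 m². Wetted perimeter P = b + 2y = 7.88 + 2×2.21 = 12.3 m.
Hydraulic radius R = A/P = 17.41/12.3 = 1.416 m.
V = (1/n) R^(2/3) √S = (1/0.016) × 1.416^(2/3) × √0.0008 = 2.229 m/s. Hydraulic depth D_h = A/T = 17.41/7.88 = 2.21 m.
Froude number Fr = V/√(g·D_h) = 2.229/√(9.81×2.21) = 0.479, which is less than 1, so the flow is subcritical.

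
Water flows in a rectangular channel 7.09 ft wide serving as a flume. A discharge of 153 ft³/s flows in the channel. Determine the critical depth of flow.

For a rectangular channel, critical depth y_c = (q²/g)^(1/3) where q = Q/b = 153/7.09 = 21.58 ft²/s.
So y_c = (21.58²/32.2)^(1/3) = 2.44 ft.

y_c = 2.44 ft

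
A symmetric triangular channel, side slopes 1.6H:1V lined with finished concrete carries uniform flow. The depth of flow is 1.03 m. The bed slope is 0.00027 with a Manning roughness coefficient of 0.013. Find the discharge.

For a triangular section with side slope z = 1.6: A = zy² = 1.6×1.03² = 1.697 m²; P = 2y√(1+z²) = 2×1.03×1.887 = 3.887 m.
Hydraulic radius R = A/P = 1.697/3.887 = 0.4367 m.
Manning's equation: Q = (1/n) A R^(2/3) S^(1/2) = (1/0.013) × 1.697 × 0.4367^(2/3) × 0.00027^(1/2) = 1.24 m³/s.

Q = 1.24 m³/s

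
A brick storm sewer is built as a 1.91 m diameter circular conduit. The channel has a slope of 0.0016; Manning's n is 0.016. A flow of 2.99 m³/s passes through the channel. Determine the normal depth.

y_n = 1.16 m

Manning's equation rearranged: A R^(2/3) = nQ / (1·√S) = 0.016 × 2.99 / (√0.0016) = 1.196.
Trying y = 1.47 m: A R^(2/3) = 1.643 — over.
Trying y = 1.16 m: A R^(2/3) = 1.198 — ≈ 1.196.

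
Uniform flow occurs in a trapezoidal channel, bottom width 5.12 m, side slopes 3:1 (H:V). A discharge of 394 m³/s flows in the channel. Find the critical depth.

At critical depth, Q² T / (g A³) = 1, i.e. A³/T = Q²/g = 394²/9.81 = 15820.
Trying y = 3.68 m: A³/T = 7732 — low.
Trying y = 4.95 m: A³/T = 27740 — high.
Trying y = 4.35 m: A³/T = 15820 — ≈ 15820.

y_c = 4.35 m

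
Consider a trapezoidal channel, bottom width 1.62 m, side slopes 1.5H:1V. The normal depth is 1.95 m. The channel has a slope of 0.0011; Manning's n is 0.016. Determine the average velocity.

With bottom width b = 1.62 m and side slope z = 1.5: A = (b + zy)y = (1.62 + 1.5×1.95)×1.95 = 8.863 m²; P = b + 2y√(1+z²) = 1.62 + 2×1.95×1.803 = 8.651 m.
Hydraulic radius R = A/P = 8.863/8.651 = 1.024 m.
From Manning's equation, V = (1/n) R^(2/3) S^(1/2) = (1/0.016) × 1.024^(2/3) × 0.0011^(1/2) = 2.11 m/s.

V = 2.11 m/s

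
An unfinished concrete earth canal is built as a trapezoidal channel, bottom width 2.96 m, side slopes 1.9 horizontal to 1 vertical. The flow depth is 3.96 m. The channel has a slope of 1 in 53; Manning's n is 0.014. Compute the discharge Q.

Q = 664 m³/s

With bottom width b = 2.96 m and side slope z = 1.9: A = (b + zy)y = (2.96 + 1.9×3.96)×3.96 = 41.52 m²; P = b + 2y√(1+z²) = 2.96 + 2×3.96×2.147 = 19.96 m.
Hydraulic radius R = A/P = 41.52/19.96 = 2.079 m.
Manning's equation: Q = (1/n) A R^(2/3) S^(1/2) = (1/0.014) × 41.52 × 2.079^(2/3) × 0.01887^(1/2) = 664 m³/s.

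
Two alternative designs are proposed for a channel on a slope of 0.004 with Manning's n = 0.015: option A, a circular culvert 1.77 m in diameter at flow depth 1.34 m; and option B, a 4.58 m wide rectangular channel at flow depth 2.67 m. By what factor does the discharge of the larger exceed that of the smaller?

10.7

Channel A: For a circular section of diameter D = 1.77 m at depth y = 1.34 m, the central angle is θ = 2 arccos(1 − 2y/D) = 4.222 rad. Then A = (D²/8)(θ − sin θ) = 1.999 m² and P = Dθ/2 = 3.736 m. Hydraulic radius R = A/P = 1.999/3.736 = 0.5349 m. Q_A = (1/0.015)·1.999·0.5349^(2/3)·√0.004 = 5.553 m³/s.
Channel B: Flow area A = b·y = 4.58 × 2.67 = 12.23 m². Wetted perimeter P = b + 2y = 4.58 + 2×2.67 = 9.92 m. Hydraulic radius R = A/P = 12.23/9.92 = 1.233 m. Q_B = (1/0.015)·12.23·1.233^(2/3)·√0.004 = 59.28 m³/s.
The larger discharge is 59.28 m³/s and the smaller is 5.553 m³/s; the ratio is 10.7.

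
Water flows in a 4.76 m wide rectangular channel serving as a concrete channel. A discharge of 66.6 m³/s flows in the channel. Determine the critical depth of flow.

y_c = 2.71 m

For a rectangular channel, critical depth y_c = (q²/g)^(1/3) where q = Q/b = 66.6/4.76 = 13.99 m²/s.
So y_c = (13.99²/9.81)^(1/3) = 2.71 m.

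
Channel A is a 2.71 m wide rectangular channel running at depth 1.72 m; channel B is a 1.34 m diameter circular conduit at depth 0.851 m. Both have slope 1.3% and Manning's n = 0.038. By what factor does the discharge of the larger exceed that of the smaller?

Channel A: Flow area A = b·y = 2.71 × 1.72 = 4.661 m². Wetted perimeter P = b + 2y = 2.71 + 2×1.72 = 6.15 m. Hydraulic radius R = A/P = 4.661/6.15 = 0.7579 m. Q_A = (1/0.038)·4.661·0.7579^(2/3)·√0.013 = 11.63 m³/s.
Channel B: For a circular section of diameter D = 1.34 m at depth y = 0.851 m, the central angle is θ = 2 arccos(1 − 2y/D) = 3.689 rad. Then A = (D²/8)(θ − sin θ) = 0.9447 m² and P = Dθ/2 = 2.471 m. Hydraulic radius R = A/P = 0.9447/2.471 = 0.3822 m. Q_B = (1/0.038)·0.9447·0.3822^(2/3)·√0.013 = 1.493 m³/s.
The larger discharge is 11.63 m³/s and the smaller is 1.493 m³/s; the ratio is 7.79.

7.79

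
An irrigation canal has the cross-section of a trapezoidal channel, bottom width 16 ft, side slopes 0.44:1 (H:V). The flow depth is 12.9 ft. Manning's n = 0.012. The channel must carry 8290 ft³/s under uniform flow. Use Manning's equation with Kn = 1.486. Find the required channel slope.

S = 0.0049

With bottom width b = 16 ft and side slope z = 0.44: A = (b + zy)y = (16 + 0.44×12.9)×12.9 = 279.6 ft²; P = b + 2y√(1+z²) = 16 + 2×12.9×1.093 = 44.19 ft.
Hydraulic radius R = A/P = 279.6/44.19 = 6.328 ft.
From Manning's equation, S = [nQ / (1.486 A R^(2/3))]² = [0.012 × 8290 / (1.486 × 279.6 × 6.328^(2/3))]² = 0.0049.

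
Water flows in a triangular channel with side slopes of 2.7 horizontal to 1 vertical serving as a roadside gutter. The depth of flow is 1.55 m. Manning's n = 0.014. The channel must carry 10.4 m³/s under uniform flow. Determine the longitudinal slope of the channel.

S = 0.000771

For a triangular section with side slope z = 2.7: A = zy² = 2.7×1.55² = 6.487 m²; P = 2y√(1+z²) = 2×1.55×2.879 = 8.926 m.
Hydraulic radius R = A/P = 6.487/8.926 = 0.7268 m.
From Manning's equation, S = [nQ / (1 A R^(2/3))]² = [0.014 × 10.4 / (1 × 6.487 × 0.7268^(2/3))]² = 0.000771.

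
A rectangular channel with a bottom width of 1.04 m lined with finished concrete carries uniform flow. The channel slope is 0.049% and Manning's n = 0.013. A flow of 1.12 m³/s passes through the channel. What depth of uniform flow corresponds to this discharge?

Manning's equation rearranged: A R^(2/3) = nQ / (1·√S) = 0.013 × 1.12 / (√0.00049) = 0.6578.
Try y = 1.44 m: A R^(2/3) = 0.7885 — too large.
Try y = 0.946 m: A R^(2/3) = 0.4751 — too small.
Try y = 1.24 m: A R^(2/3) = 0.6603 — matches.

y_n = 1.24 m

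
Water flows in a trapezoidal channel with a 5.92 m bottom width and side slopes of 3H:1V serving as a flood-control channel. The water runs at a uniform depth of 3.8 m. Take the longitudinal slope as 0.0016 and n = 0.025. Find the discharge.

Q = 178 m³/s

With bottom width b = 5.92 m and side slope z = 3: A = (b + zy)y = (5.92 + 3×3.8)×3.8 = 65.82 m²; P = b + 2y√(1+z²) = 5.92 + 2×3.8×3.162 = 29.95 m.
Hydraulic radius R = A/P = 65.82/29.95 = 2.197 m.
Manning's equation: Q = (1/n) A R^(2/3) S^(1/2) = (1/0.025) × 65.82 × 2.197^(2/3) × 0.0016^(1/2) = 178 m³/s.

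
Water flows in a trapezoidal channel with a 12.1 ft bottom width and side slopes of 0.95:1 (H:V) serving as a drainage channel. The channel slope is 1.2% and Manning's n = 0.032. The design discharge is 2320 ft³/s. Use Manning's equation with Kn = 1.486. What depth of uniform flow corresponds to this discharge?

y_n = 8.19 ft

Manning's equation rearranged: A R^(2/3) = nQ / (1.486·√S) = 0.032 × 2320 / (1.486 × √0.012) = 456.1.
At y = 6.46 ft: A R^(2/3) = 293.8 — low.
At y = 8.19 ft: A R^(2/3) = 456.4 — ≈ 456.1.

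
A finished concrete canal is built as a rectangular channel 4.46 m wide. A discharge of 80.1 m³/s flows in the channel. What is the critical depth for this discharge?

y_c = 3.2 m

For a rectangular channel, critical depth y_c = (q²/g)^(1/3) where q = Q/b = 80.1/4.46 = 17.96 m²/s.
So y_c = (17.96²/9.81)^(1/3) = 3.2 m.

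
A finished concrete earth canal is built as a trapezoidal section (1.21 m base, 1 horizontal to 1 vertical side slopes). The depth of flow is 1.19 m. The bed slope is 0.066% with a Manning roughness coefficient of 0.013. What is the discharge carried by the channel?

With bottom width b = 1.21 m and side slope z = 1: A = (b + zy)y = (1.21 + 1×1.19)×1.19 = 2.856 m²; P = b + 2y√(1+z²) = 1.21 + 2×1.19×1.414 = 4.576 m.
Hydraulic radius R = A/P = 2.856/4.576 = 0.6241 m.
Manning's equation: Q = (1/n) A R^(2/3) S^(1/2) = (1/0.013) × 2.856 × 0.6241^(2/3) × 0.00066^(1/2) = 4.12 m³/s.

Q = 4.12 m³/s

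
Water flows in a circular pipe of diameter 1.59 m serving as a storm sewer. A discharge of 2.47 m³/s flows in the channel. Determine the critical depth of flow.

y_c = 0.797 m

At critical depth, Q² T / (g A³) = 1, i.e. A³/T = Q²/g = 2.47²/9.81 = 0.6219.
Try y = 0.975 m: A³/T = 1.343 — over.
Try y = 0.684 m: A³/T = 0.3462 — short.
Try y = 0.797 m: A³/T = 0.6213 — matches.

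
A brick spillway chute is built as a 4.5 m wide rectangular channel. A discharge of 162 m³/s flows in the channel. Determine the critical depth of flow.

y_c = 5.09 m

For a rectangular channel, critical depth y_c = (q²/g)^(1/3) where q = Q/b = 162/4.5 = 36 m²/s.
So y_c = (36²/9.81)^(1/3) = 5.09 m.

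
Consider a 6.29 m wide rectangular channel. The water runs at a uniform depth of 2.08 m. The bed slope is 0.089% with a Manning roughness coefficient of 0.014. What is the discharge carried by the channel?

Q = 32.4 m³/s

Flow area A = b·y = 6.29 × 2.08 = 13.08 m². Wetted perimeter P = b + 2y = 6.29 + 2×2.08 = 10.45 m.
Hydraulic radius R = A/P = 13.08/10.45 = 1.252 m.
Manning's equation: Q = (1/n) A R^(2/3) S^(1/2) = (1/0.014) × 13.08 × 1.252^(2/3) × 0.00089^(1/2) = 32.4 m³/s.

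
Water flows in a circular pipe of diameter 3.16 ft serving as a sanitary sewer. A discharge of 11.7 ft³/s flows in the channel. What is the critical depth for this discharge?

At critical depth, Q² T / (g A³) = 1, i.e. A³/T = Q²/g = 11.7²/32.2 = 4.251.
Try y = 1.36 ft: A³/T = 10.75 — too large.
Try y = 0.786 ft: A³/T = 1.291 — too small.
Try y = 1.07 ft: A³/T = 4.274 — ≈ 4.251.

y_c = 1.07 ft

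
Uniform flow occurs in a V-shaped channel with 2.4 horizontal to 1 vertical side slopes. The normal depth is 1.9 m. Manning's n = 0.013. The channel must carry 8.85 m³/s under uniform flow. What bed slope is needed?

For a triangular section with side slope z = 2.4: A = zy² = 2.4×1.9² = 8.664 m²; P = 2y√(1+z²) = 2×1.9×2.6 = 9.88 m.
Hydraulic radius R = A/P = 8.664/9.88 = 0.8769 m.
From Manning's equation, S = [nQ / (1 A R^(2/3))]² = [0.013 × 8.85 / (1 × 8.664 × 0.8769^(2/3))]² = 0.00021.

S = 0.00021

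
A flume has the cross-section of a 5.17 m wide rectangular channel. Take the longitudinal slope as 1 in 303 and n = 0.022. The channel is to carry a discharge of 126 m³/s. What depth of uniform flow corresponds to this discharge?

Manning's equation rearranged: A R^(2/3) = nQ / (1·√S) = 0.022 × 126 / (√0.0033) = 48.25.
Try y = 6.9 m: A R^(2/3) = 54.35 — too large.
Try y = 4.27 m: A R^(2/3) = 30.33 — too small.
Try y = 6.24 m: A R^(2/3) = 48.23 — close enough.

y_n = 6.24 m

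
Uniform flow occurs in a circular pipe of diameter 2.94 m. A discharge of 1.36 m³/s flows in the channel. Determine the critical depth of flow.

y_c = 0.491 m

At critical depth, Q² T / (g A³) = 1, i.e. A³/T = Q²/g = 1.36²/9.81 = 0.1885.
Trying y = 0.536 m: A³/T = 0.267 — over.
Trying y = 0.431 m: A³/T = 0.1133 — short.
Trying y = 0.491 m: A³/T = 0.1892 — matches.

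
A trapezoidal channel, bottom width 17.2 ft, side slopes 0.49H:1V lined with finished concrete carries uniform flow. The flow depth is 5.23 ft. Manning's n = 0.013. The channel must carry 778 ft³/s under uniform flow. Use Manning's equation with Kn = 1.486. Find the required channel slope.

With bottom width b = 17.2 ft and side slope z = 0.49: A = (b + zy)y = (17.2 + 0.49×5.23)×5.23 = 103.4 ft²; P = b + 2y√(1+z²) = 17.2 + 2×5.23×1.114 = 28.85 ft.
Hydraulic radius R = A/P = 103.4/28.85 = 3.583 ft.
From Manning's equation, S = [nQ / (1.486 A R^(2/3))]² = [0.013 × 778 / (1.486 × 103.4 × 3.583^(2/3))]² = 0.000791.

S = 0.000791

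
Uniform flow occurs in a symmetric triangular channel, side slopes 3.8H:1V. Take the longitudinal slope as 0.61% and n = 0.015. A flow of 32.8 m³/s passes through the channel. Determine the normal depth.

Manning's equation rearranged: A R^(2/3) = nQ / (1·√S) = 0.015 × 32.8 / (√0.0061) = 6.299.
At y = 1.81 m: A R^(2/3) = 11.39 — high.
At y = 0.998 m: A R^(2/3) = 2.329 — low.
At y = 1.45 m: A R^(2/3) = 6.305 — close enough.

y_n = 1.45 m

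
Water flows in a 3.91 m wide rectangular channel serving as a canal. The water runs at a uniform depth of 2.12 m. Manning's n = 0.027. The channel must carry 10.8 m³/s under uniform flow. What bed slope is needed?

Flow area A = b·y = 3.91 × 2.12 = 8.289 m². Wetted perimeter P = b + 2y = 3.91 + 2×2.12 = 8.15 m.
Hydraulic radius R = A/P = 8.289/8.15 = 1.017 m.
From Manning's equation, S = [nQ / (1 A R^(2/3))]² = [0.027 × 10.8 / (1 × 8.289 × 1.017^(2/3))]² = 0.00121.

S = 0.00121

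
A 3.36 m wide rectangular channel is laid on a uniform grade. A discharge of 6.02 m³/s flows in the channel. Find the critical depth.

y_c = 0.689 m

For a rectangular channel, critical depth y_c = (q²/g)^(1/3) where q = Q/b = 6.02/3.36 = 1.792 m²/s.
So y_c = (1.792²/9.81)^(1/3) = 0.689 m.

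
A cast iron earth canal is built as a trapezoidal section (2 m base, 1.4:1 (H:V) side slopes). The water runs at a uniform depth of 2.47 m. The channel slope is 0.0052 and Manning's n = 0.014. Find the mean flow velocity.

V = 6.08 m/s

With bottom width b = 2 m and side slope z = 1.4: A = (b + zy)y = (2 + 1.4×2.47)×2.47 = 13.48 m²; P = b + 2y√(1+z²) = 2 + 2×2.47×1.72 = 10.5 m.
Hydraulic radius R = A/P = 13.48/10.5 = 1.284 m.
From Manning's equation, V = (1/n) R^(2/3) S^(1/2) = (1/0.014) × 1.284^(2/3) × 0.0052^(1/2) = 6.08 m/s.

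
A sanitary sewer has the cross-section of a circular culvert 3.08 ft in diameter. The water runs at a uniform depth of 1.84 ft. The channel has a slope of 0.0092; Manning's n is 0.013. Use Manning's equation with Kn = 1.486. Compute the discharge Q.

Q = 45.8 ft³/s

For a circular section of diameter D = 3.08 ft at depth y = 1.84 ft, the central angle is θ = 2 arccos(1 − 2y/D) = 3.534 rad. Then A = (D²/8)(θ − sin θ) = 4.643 ft² and P = Dθ/2 = 5.442 ft.
Hydraulic radius R = A/P = 4.643/5.442 = 0.8533 ft.
Manning's equation: Q = (1.486/n) A R^(2/3) S^(1/2) = (1.486/0.013) × 4.643 × 0.8533^(2/3) × 0.0092^(1/2) = 45.8 ft³/s.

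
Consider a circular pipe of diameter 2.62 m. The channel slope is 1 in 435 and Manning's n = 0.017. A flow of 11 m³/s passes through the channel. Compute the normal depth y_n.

Manning's equation rearranged: A R^(2/3) = nQ / (1·√S) = 0.017 × 11 / (√0.002299) = 3.9.
Try y = 1.81 m: A R^(2/3) = 3.346 — low.
Try y = 2.27 m: A R^(2/3) = 4.246 — high.
Try y = 2.06 m: A R^(2/3) = 3.906 — matches.

y_n = 2.06 m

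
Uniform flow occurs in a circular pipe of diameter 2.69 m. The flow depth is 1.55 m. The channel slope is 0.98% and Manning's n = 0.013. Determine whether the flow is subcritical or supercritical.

supercritical

For a circular section of diameter D = 2.69 m at depth y = 1.55 m, the central angle is θ = 2 arccos(1 − 2y/D) = 3.448 rad. Then A = (D²/8)(θ − sin θ) = 3.391 m² and P = Dθ/2 = 4.637 m.
Hydraulic radius R = A/P = 3.391/4.637 = 0.7313 m.
V = (1/n) R^(2/3) √S = (1/0.013) × 0.7313^(2/3) × √0.0098 = 6.181 m/s. Hydraulic depth D_h = A/T = 3.391/2.659 = 1.275 m.
Froude number Fr = V/√(g·D_h) = 6.181/√(9.81×1.275) = 1.75, which is greater than 1, so the flow is supercritical.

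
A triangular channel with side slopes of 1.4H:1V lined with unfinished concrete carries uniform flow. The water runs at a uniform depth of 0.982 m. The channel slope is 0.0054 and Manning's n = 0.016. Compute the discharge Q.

Q = 3.36 m³/s

For a triangular section with side slope z = 1.4: A = zy² = 1.4×0.982² = 1.35 m²; P = 2y√(1+z²) = 2×0.982×1.72 = 3.379 m.
Hydraulic radius R = A/P = 1.35/3.379 = 0.3995 m.
Manning's equation: Q = (1/n) A R^(2/3) S^(1/2) = (1/0.016) × 1.35 × 0.3995^(2/3) × 0.0054^(1/2) = 3.36 m³/s.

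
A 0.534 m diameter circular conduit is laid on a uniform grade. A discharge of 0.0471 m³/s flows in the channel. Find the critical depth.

y_c = 0.141 m

At critical depth, Q² T / (g A³) = 1, i.e. A³/T = Q²/g = 0.0471²/9.81 = 0.0002261.
Trying y = 0.179 m: A³/T = 0.0005665 — too large.
Trying y = 0.141 m: A³/T = 0.0002246 — close enough.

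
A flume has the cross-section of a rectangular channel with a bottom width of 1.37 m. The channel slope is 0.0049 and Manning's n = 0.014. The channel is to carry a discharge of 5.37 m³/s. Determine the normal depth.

Manning's equation rearranged: A R^(2/3) = nQ / (1·√S) = 0.014 × 5.37 / (√0.0049) = 1.074.
Trying y = 1.02 m: A R^(2/3) = 0.771 — short.
Trying y = 1.47 m: A R^(2/3) = 1.213 — over.
Trying y = 1.33 m: A R^(2/3) = 1.073 — close enough.

y_n = 1.33 m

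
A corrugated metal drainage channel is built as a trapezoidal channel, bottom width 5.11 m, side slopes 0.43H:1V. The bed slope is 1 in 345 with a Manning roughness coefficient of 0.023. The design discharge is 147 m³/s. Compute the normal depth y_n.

Manning's equation rearranged: A R^(2/3) = nQ / (1·√S) = 0.023 × 147 / (√0.002899) = 62.8.
Trying y = 6.05 m: A R^(2/3) = 87.13 — high.
Trying y = 5.01 m: A R^(2/3) = 62.9 — matches.

y_n = 5.01 m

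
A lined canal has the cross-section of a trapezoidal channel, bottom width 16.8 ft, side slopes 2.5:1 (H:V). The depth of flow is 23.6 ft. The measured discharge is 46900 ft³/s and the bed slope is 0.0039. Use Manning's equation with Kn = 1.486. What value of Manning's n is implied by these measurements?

n = 0.019

With bottom width b = 16.8 ft and side slope z = 2.5: A = (b + zy)y = (16.8 + 2.5×23.6)×23.6 = 1789 ft²; P = b + 2y√(1+z²) = 16.8 + 2×23.6×2.693 = 143.9 ft.
Hydraulic radius R = A/P = 1789/143.9 = 12.43 ft.
Rearranging Manning's equation: n = (1.486/Q) A R^(2/3) S^(1/2) = (1.486/46900) × 1789 × 12.43^(2/3) × √0.0039 = 0.019.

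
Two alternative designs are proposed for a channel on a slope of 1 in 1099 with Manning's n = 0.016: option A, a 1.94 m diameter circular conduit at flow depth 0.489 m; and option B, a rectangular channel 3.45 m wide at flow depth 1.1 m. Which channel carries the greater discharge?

channel B

Channel A: For a circular section of diameter D = 1.94 m at depth y = 0.489 m, the central angle is θ = 2 arccos(1 − 2y/D) = 2.104 rad. Then A = (D²/8)(θ − sin θ) = 0.5846 m² and P = Dθ/2 = 2.041 m. Hydraulic radius R = A/P = 0.5846/2.041 = 0.2865 m. Q_A = (1/0.016)·0.5846·0.2865^(2/3)·√0.0009099 = 0.479 m³/s.
Channel B: Flow area A = b·y = 3.45 × 1.1 = 3.795 m². Wetted perimeter P = b + 2y = 3.45 + 2×1.1 = 5.65 m. Hydraulic radius R = A/P = 3.795/5.65 = 0.6717 m. Q_B = (1/0.016)·3.795·0.6717^(2/3)·√0.0009099 = 5.487 m³/s.
Q_A = 0.479 m³/s vs Q_B = 5.487 m³/s, so channel B carries more.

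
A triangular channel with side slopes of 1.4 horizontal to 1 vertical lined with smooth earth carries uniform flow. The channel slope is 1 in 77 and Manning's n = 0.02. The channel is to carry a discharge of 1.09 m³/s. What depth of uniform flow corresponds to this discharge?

y_n = 0.594 m

Manning's equation rearranged: A R^(2/3) = nQ / (1·√S) = 0.02 × 1.09 / (√0.01299) = 0.1913.
At y = 0.696 m: A R^(2/3) = 0.2925 — high.
At y = 0.594 m: A R^(2/3) = 0.1917 — ≈ 0.1913.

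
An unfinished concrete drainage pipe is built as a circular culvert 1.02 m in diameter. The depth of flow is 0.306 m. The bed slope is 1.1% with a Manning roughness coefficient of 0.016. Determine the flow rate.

Q = 0.422 m³/s

For a circular section of diameter D = 1.02 m at depth y = 0.306 m, the central angle is θ = 2 arccos(1 − 2y/D) = 2.319 rad. Then A = (D²/8)(θ − sin θ) = 0.2062 m² and P = Dθ/2 = 1.182 m.
Hydraulic radius R = A/P = 0.2062/1.182 = 0.1744 m.
Manning's equation: Q = (1/n) A R^(2/3) S^(1/2) = (1/0.016) × 0.2062 × 0.1744^(2/3) × 0.011^(1/2) = 0.422 m³/s.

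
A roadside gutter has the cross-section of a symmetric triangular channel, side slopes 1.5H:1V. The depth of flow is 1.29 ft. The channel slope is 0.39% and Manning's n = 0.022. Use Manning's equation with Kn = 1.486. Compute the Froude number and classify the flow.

For a triangular section with side slope z = 1.5: A = zy² = 1.5×1.29² = 2.496 ft²; P = 2y√(1+z²) = 2×1.29×1.803 = 4.651 ft.
Hydraulic radius R = A/P = 2.496/4.651 = 0.5367 ft.
V = (1.486/n) R^(2/3) √S = (1.486/0.022) × 0.5367^(2/3) × √0.0039 = 2.786 ft/s. Hydraulic depth D_h = A/T = 2.496/3.87 = 0.645 ft.
Froude number Fr = V/√(g·D_h) = 2.786/√(32.2×0.645) = 0.611, which is less than 1, so the flow is subcritical.

subcritical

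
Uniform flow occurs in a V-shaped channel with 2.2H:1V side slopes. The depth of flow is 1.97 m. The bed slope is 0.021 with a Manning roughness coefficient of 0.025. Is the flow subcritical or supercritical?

supercritical

For a triangular section with side slope z = 2.2: A = zy² = 2.2×1.97² = 8.538 m²; P = 2y√(1+z²) = 2×1.97×2.417 = 9.521 m.
Hydraulic radius R = A/P = 8.538/9.521 = 0.8967 m.
V = (1/n) R^(2/3) √S = (1/0.025) × 0.8967^(2/3) × √0.021 = 5.39 m/s. Hydraulic depth D_h = A/T = 8.538/8.668 = 0.985 m.
Froude number Fr = V/√(g·D_h) = 5.39/√(9.81×0.985) = 1.73, which is greater than 1, so the flow is supercritical.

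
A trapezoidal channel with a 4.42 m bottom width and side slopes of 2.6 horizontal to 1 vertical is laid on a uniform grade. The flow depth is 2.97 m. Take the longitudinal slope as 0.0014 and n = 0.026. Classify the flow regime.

subcritical

With bottom width b = 4.42 m and side slope z = 2.6: A = (b + zy)y = (4.42 + 2.6×2.97)×2.97 = 36.06 m²; P = b + 2y√(1+z²) = 4.42 + 2×2.97×2.786 = 20.97 m.
Hydraulic radius R = A/P = 36.06/20.97 = 1.72 m.
V = (1/n) R^(2/3) √S = (1/0.026) × 1.72^(2/3) × √0.0014 = 2.066 m/s. Hydraulic depth D_h = A/T = 36.06/19.86 = 1.815 m.
Froude number Fr = V/√(g·D_h) = 2.066/√(9.81×1.815) = 0.49, which is less than 1, so the flow is subcritical.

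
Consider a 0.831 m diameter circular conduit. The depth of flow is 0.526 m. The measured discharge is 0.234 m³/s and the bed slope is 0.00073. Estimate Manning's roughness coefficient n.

n = 0.016

For a circular section of diameter D = 0.831 m at depth y = 0.526 m, the central angle is θ = 2 arccos(1 − 2y/D) = 3.68 rad. Then A = (D²/8)(θ − sin θ) = 0.3619 m² and P = Dθ/2 = 1.529 m.
Hydraulic radius R = A/P = 0.3619/1.529 = 0.2367 m.
Rearranging Manning's equation: n = (1/Q) A R^(2/3) S^(1/2) = (1/0.234) × 0.3619 × 0.2367^(2/3) × √0.00073 = 0.016.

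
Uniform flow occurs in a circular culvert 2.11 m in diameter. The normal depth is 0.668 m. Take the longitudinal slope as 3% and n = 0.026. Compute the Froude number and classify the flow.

supercritical

For a circular section of diameter D = 2.11 m at depth y = 0.668 m, the central angle is θ = 2 arccos(1 − 2y/D) = 2.39 rad. Then A = (D²/8)(θ − sin θ) = 0.9505 m² and P = Dθ/2 = 2.522 m.
Hydraulic radius R = A/P = 0.9505/2.522 = 0.3769 m.
V = (1/n) R^(2/3) √S = (1/0.026) × 0.3769^(2/3) × √0.03 = 3.476 m/s. Hydraulic depth D_h = A/T = 0.9505/1.963 = 0.4842 m.
Froude number Fr = V/√(g·D_h) = 3.476/√(9.81×0.4842) = 1.59, which is greater than 1, so the flow is supercritical.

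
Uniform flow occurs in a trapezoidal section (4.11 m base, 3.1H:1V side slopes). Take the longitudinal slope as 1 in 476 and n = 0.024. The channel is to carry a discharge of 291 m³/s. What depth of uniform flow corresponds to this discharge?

Manning's equation rearranged: A R^(2/3) = nQ / (1·√S) = 0.024 × 291 / (√0.002101) = 152.4.
Trying y = 5.26 m: A R^(2/3) = 213.2 — over.
Trying y = 4.57 m: A R^(2/3) = 152.4 — ≈ 152.4.

y_n = 4.57 m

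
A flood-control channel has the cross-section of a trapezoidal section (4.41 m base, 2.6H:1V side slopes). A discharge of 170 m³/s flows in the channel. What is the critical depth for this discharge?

At critical depth, Q² T / (g A³) = 1, i.e. A³/T = Q²/g = 170²/9.81 = 2946.
At y = 3.62 m: A³/T = 5392 — over.
At y = 3.13 m: A³/T = 2929 — matches.

y_c = 3.13 m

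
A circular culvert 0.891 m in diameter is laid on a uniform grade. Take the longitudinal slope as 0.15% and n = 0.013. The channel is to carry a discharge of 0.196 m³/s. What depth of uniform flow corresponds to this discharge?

Manning's equation rearranged: A R^(2/3) = nQ / (1·√S) = 0.013 × 0.196 / (√0.0015) = 0.06579.
Try y = 0.367 m: A R^(2/3) = 0.08144 — over.
Try y = 0.247 m: A R^(2/3) = 0.03847 — short.
Try y = 0.327 m: A R^(2/3) = 0.06585 — close enough.

y_n = 0.327 m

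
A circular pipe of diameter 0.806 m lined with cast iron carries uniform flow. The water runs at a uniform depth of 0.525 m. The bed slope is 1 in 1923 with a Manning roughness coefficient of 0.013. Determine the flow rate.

For a circular section of diameter D = 0.806 m at depth y = 0.525 m, the central angle is θ = 2 arccos(1 − 2y/D) = 3.757 rad. Then A = (D²/8)(θ − sin θ) = 0.3519 m² and P = Dθ/2 = 1.514 m.
Hydraulic radius R = A/P = 0.3519/1.514 = 0.2325 m.
Manning's equation: Q = (1/n) A R^(2/3) S^(1/2) = (1/0.013) × 0.3519 × 0.2325^(2/3) × 0.00052^(1/2) = 0.233 m³/s.

Q = 0.233 m³/s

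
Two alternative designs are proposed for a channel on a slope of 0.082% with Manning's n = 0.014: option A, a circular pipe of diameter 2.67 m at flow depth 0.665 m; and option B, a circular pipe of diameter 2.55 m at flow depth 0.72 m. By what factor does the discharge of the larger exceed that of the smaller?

Channel A: For a circular section of diameter D = 2.67 m at depth y = 0.665 m, the central angle is θ = 2 arccos(1 − 2y/D) = 2.09 rad. Then A = (D²/8)(θ − sin θ) = 1.089 m² and P = Dθ/2 = 2.79 m. Hydraulic radius R = A/P = 1.089/2.79 = 0.3902 m. Q_A = (1/0.014)·1.089·0.3902^(2/3)·√0.00082 = 1.189 m³/s.
Channel B: For a circular section of diameter D = 2.55 m at depth y = 0.72 m, the central angle is θ = 2 arccos(1 − 2y/D) = 2.241 rad. Then A = (D²/8)(θ − sin θ) = 1.184 m² and P = Dθ/2 = 2.857 m. Hydraulic radius R = A/P = 1.184/2.857 = 0.4145 m. Q_B = (1/0.014)·1.184·0.4145^(2/3)·√0.00082 = 1.347 m³/s.
The larger discharge is 1.347 m³/s and the smaller is 1.189 m³/s; the ratio is 1.13.

1.13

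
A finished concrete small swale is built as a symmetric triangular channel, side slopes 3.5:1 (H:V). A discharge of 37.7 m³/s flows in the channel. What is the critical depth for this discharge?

At critical depth, Q² T / (g A³) = 1, i.e. A³/T = Q²/g = 37.7²/9.81 = 144.9.
Try y = 2.38 m: A³/T = 467.7 — over.
Try y = 1.44 m: A³/T = 37.92 — short.
Try y = 1.88 m: A³/T = 143.8 — close enough.

y_c = 1.88 m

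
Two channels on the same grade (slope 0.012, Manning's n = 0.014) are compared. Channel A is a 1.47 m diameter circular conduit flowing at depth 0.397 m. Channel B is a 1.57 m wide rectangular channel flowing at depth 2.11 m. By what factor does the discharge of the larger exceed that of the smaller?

16.4

Channel A: For a circular section of diameter D = 1.47 m at depth y = 0.397 m, the central angle is θ = 2 arccos(1 − 2y/D) = 2.186 rad. Then A = (D²/8)(θ − sin θ) = 0.3698 m² and P = Dθ/2 = 1.607 m. Hydraulic radius R = A/P = 0.3698/1.607 = 0.2302 m. Q_A = (1/0.014)·0.3698·0.2302^(2/3)·√0.012 = 1.087 m³/s.
Channel B: Flow area A = b·y = 1.57 × 2.11 = 3.313 m². Wetted perimeter P = b + 2y = 1.57 + 2×2.11 = 5.79 m. Hydraulic radius R = A/P = 3.313/5.79 = 0.5721 m. Q_B = (1/0.014)·3.313·0.5721^(2/3)·√0.012 = 17.86 m³/s.
The larger discharge is 17.86 m³/s and the smaller is 1.087 m³/s; the ratio is 16.4.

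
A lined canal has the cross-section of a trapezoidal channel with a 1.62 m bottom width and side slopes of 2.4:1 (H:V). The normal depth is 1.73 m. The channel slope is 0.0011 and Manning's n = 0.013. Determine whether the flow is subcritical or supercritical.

subcritical

With bottom width b = 1.62 m and side slope z = 2.4: A = (b + zy)y = (1.62 + 2.4×1.73)×1.73 = 9.986 m²; P = b + 2y√(1+z²) = 1.62 + 2×1.73×2.6 = 10.62 m.
Hydraulic radius R = A/P = 9.986/10.62 = 0.9406 m.
V = (1/n) R^(2/3) √S = (1/0.013) × 0.9406^(2/3) × √0.0011 = 2.449 m/s. Hydraulic depth D_h = A/T = 9.986/9.924 = 1.006 m.
Froude number Fr = V/√(g·D_h) = 2.449/√(9.81×1.006) = 0.78, which is less than 1, so the flow is subcritical.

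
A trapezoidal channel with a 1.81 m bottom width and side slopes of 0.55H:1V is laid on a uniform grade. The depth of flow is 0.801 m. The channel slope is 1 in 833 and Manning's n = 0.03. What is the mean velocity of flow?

V = 0.723 m/s

With bottom width b = 1.81 m and side slope z = 0.55: A = (b + zy)y = (1.81 + 0.55×0.801)×0.801 = 1.803 m²; P = b + 2y√(1+z²) = 1.81 + 2×0.801×1.141 = 3.638 m.
Hydraulic radius R = A/P = 1.803/3.638 = 0.4955 m.
From Manning's equation, V = (1/n) R^(2/3) S^(1/2) = (1/0.03) × 0.4955^(2/3) × 0.0012^(1/2) = 0.723 m/s.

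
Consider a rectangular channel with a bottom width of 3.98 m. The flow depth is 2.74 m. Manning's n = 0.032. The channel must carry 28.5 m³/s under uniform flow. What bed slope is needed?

S = 0.00579

Flow area A = b·y = 3.98 × 2.74 = 10.91 m². Wetted perimeter P = b + 2y = 3.98 + 2×2.74 = 9.46 m.
Hydraulic radius R = A/P = 10.91/9.46 = 1.153 m.
From Manning's equation, S = [nQ / (1 A R^(2/3))]² = [0.032 × 28.5 / (1 × 10.91 × 1.153^(2/3))]² = 0.00579.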